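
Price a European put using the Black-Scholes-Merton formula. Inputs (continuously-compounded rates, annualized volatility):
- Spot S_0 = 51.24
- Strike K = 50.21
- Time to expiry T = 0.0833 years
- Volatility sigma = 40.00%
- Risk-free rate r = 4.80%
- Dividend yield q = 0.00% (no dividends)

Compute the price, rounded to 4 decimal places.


Answer: Price = 1.7665

Derivation:
d1 = (ln(S/K) + (r - q + 0.5*sigma^2) * T) / (sigma * sqrt(T)) = 0.26825018
d2 = d1 - sigma * sqrt(T) = 0.15280322
exp(-rT) = 0.99600958; exp(-qT) = 1.00000000
P = K * exp(-rT) * N(-d2) - S_0 * exp(-qT) * N(-d1)
N(-d1) = 0.39425338; N(-d2) = 0.43927673
P = 50.2100 * 0.99600958 * 0.43927673 - 51.2400 * 1.00000000 * 0.39425338 = 1.7665


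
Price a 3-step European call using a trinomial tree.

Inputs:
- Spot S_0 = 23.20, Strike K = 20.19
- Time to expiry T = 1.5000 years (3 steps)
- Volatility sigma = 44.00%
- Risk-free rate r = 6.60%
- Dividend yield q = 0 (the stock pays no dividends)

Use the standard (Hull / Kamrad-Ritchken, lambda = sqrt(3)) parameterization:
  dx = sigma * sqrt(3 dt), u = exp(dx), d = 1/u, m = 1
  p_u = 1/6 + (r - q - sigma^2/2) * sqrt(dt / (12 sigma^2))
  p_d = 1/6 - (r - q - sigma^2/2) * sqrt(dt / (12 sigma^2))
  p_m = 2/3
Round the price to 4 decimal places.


Answer: Price = V(0,0) = 7.2622

Derivation:
dt = T/N = 0.500000; dx = sigma*sqrt(3*dt) = 0.538888
u = exp(dx) = 1.714099; d = 1/u = 0.583397
p_u = 0.152378, p_m = 0.666667, p_d = 0.180955
Discount per step: exp(-r*dt) = 0.967539
Stock lattice S(k, j) with j the centered position index:
  k=0: S(0,+0) = 23.2000
  k=1: S(1,-1) = 13.5348; S(1,+0) = 23.2000; S(1,+1) = 39.7671
  k=2: S(2,-2) = 7.8962; S(2,-1) = 13.5348; S(2,+0) = 23.2000; S(2,+1) = 39.7671; S(2,+2) = 68.1648
  k=3: S(3,-3) = 4.6066; S(3,-2) = 7.8962; S(3,-1) = 13.5348; S(3,+0) = 23.2000; S(3,+1) = 39.7671; S(3,+2) = 68.1648; S(3,+3) = 116.8412
Terminal payoffs V(N, j) = max(S_T - K, 0):
  V(3,-3) = 0.000000; V(3,-2) = 0.000000; V(3,-1) = 0.000000; V(3,+0) = 3.010000; V(3,+1) = 19.577103; V(3,+2) = 47.974763; V(3,+3) = 96.651172
Backward induction: V(k, j) = exp(-r*dt) * [p_u * V(k+1, j+1) + p_m * V(k+1, j) + p_d * V(k+1, j-1)]
  V(2,-2) = exp(-r*dt) * [p_u*0.000000 + p_m*0.000000 + p_d*0.000000] = 0.000000
  V(2,-1) = exp(-r*dt) * [p_u*3.010000 + p_m*0.000000 + p_d*0.000000] = 0.443769
  V(2,+0) = exp(-r*dt) * [p_u*19.577103 + p_m*3.010000 + p_d*0.000000] = 4.827810
  V(2,+1) = exp(-r*dt) * [p_u*47.974763 + p_m*19.577103 + p_d*3.010000] = 20.227724
  V(2,+2) = exp(-r*dt) * [p_u*96.651172 + p_m*47.974763 + p_d*19.577103] = 48.621974
  V(1,-1) = exp(-r*dt) * [p_u*4.827810 + p_m*0.443769 + p_d*0.000000] = 0.998014
  V(1,+0) = exp(-r*dt) * [p_u*20.227724 + p_m*4.827810 + p_d*0.443769] = 6.173963
  V(1,+1) = exp(-r*dt) * [p_u*48.621974 + p_m*20.227724 + p_d*4.827810] = 21.061075
  V(0,+0) = exp(-r*dt) * [p_u*21.061075 + p_m*6.173963 + p_d*0.998014] = 7.262165


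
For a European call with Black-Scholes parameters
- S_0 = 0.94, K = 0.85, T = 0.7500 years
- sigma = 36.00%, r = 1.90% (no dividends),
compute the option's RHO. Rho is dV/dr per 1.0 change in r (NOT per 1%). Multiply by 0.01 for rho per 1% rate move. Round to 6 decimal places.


Answer: Rho = 0.367155

Derivation:
d1 = 0.5244057284; d2 = 0.2126365831
phi(d1) = 0.3476916632; exp(-qT) = 1.0000000000; exp(-rT) = 0.9858510507
N(d2) = 0.5841947826
Rho = K*T*exp(-rT)*N(d2) = 0.8500 * 0.7500 * 0.9858510507 * 0.5841947826 = 0.367155


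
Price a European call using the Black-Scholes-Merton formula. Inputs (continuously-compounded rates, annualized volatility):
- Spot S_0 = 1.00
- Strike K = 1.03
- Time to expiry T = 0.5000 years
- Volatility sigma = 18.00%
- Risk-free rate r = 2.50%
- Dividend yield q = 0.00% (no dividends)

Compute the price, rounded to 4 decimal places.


d1 = (ln(S/K) + (r - q + 0.5*sigma^2) * T) / (sigma * sqrt(T)) = -0.07038700
d2 = d1 - sigma * sqrt(T) = -0.19766622
exp(-rT) = 0.98757780; exp(-qT) = 1.00000000
C = S_0 * exp(-qT) * N(d1) - K * exp(-rT) * N(d2)
N(d1) = 0.47194282; N(d2) = 0.42165311
C = 1.0000 * 1.00000000 * 0.47194282 - 1.0300 * 0.98757780 * 0.42165311 = 0.0430

Answer: Price = 0.0430


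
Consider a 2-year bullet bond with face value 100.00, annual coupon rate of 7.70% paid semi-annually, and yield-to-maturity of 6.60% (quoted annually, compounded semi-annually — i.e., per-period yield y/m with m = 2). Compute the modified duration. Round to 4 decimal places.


Answer: Modified duration = 1.8323

Derivation:
Coupon per period c = face * coupon_rate / m = 3.850000
Periods per year m = 2; per-period yield y/m = 0.033000
Number of cashflows N = 4
Cashflows (t years, CF_t, discount factor 1/(1+y/m)^(m*t), PV):
  t = 0.5000: CF_t = 3.850000, DF = 0.968054, PV = 3.727009
  t = 1.0000: CF_t = 3.850000, DF = 0.937129, PV = 3.607946
  t = 1.5000: CF_t = 3.850000, DF = 0.907192, PV = 3.492688
  t = 2.0000: CF_t = 103.850000, DF = 0.878211, PV = 91.202179
Price P = sum_t PV_t = 102.029822
First compute Macaulay numerator sum_t t * PV_t:
  t * PV_t at t = 0.5000: 1.863504
  t * PV_t at t = 1.0000: 3.607946
  t * PV_t at t = 1.5000: 5.239032
  t * PV_t at t = 2.0000: 182.404358
Macaulay duration D = 193.114841 / 102.029822 = 1.892729
Modified duration = D / (1 + y/m) = 1.892729 / (1 + 0.033000) = 1.832265


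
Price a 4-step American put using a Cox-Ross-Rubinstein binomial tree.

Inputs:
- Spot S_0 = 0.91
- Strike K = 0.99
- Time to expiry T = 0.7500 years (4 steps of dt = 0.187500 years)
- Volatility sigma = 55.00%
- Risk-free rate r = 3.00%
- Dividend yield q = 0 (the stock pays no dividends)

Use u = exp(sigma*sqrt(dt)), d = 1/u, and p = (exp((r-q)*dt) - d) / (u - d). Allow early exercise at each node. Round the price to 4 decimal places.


Answer: Price = V(0,0) = 0.2131

Derivation:
dt = T/N = 0.187500
u = exp(sigma*sqrt(dt)) = 1.268908; d = 1/u = 0.788079
p = (exp((r-q)*dt) - d) / (u - d) = 0.452472
Discount per step: exp(-r*dt) = 0.994391
Stock lattice S(k, i) with i counting down-moves:
  k=0: S(0,0) = 0.9100
  k=1: S(1,0) = 1.1547; S(1,1) = 0.7172
  k=2: S(2,0) = 1.4652; S(2,1) = 0.9100; S(2,2) = 0.5652
  k=3: S(3,0) = 1.8592; S(3,1) = 1.1547; S(3,2) = 0.7172; S(3,3) = 0.4454
  k=4: S(4,0) = 2.3592; S(4,1) = 1.4652; S(4,2) = 0.9100; S(4,3) = 0.5652; S(4,4) = 0.3510
Terminal payoffs V(N, i) = max(K - S_T, 0):
  V(4,0) = 0.000000; V(4,1) = 0.000000; V(4,2) = 0.080000; V(4,3) = 0.424828; V(4,4) = 0.638989
Backward induction: V(k, i) = exp(-r*dt) * [p * V(k+1, i) + (1-p) * V(k+1, i+1)]; then take max(V_cont, immediate exercise) for American.
  V(3,0) = exp(-r*dt) * [p*0.000000 + (1-p)*0.000000] = 0.000000; exercise = 0.000000; V(3,0) = max -> 0.000000
  V(3,1) = exp(-r*dt) * [p*0.000000 + (1-p)*0.080000] = 0.043557; exercise = 0.000000; V(3,1) = max -> 0.043557
  V(3,2) = exp(-r*dt) * [p*0.080000 + (1-p)*0.424828] = 0.267295; exercise = 0.272848; V(3,2) = max -> 0.272848
  V(3,3) = exp(-r*dt) * [p*0.424828 + (1-p)*0.638989] = 0.539046; exercise = 0.544600; V(3,3) = max -> 0.544600
  V(2,0) = exp(-r*dt) * [p*0.000000 + (1-p)*0.043557] = 0.023715; exercise = 0.000000; V(2,0) = max -> 0.023715
  V(2,1) = exp(-r*dt) * [p*0.043557 + (1-p)*0.272848] = 0.168152; exercise = 0.080000; V(2,1) = max -> 0.168152
  V(2,2) = exp(-r*dt) * [p*0.272848 + (1-p)*0.544600] = 0.419275; exercise = 0.424828; V(2,2) = max -> 0.424828
  V(1,0) = exp(-r*dt) * [p*0.023715 + (1-p)*0.168152] = 0.102221; exercise = 0.000000; V(1,0) = max -> 0.102221
  V(1,1) = exp(-r*dt) * [p*0.168152 + (1-p)*0.424828] = 0.306957; exercise = 0.272848; V(1,1) = max -> 0.306957
  V(0,0) = exp(-r*dt) * [p*0.102221 + (1-p)*0.306957] = 0.213118; exercise = 0.080000; V(0,0) = max -> 0.213118


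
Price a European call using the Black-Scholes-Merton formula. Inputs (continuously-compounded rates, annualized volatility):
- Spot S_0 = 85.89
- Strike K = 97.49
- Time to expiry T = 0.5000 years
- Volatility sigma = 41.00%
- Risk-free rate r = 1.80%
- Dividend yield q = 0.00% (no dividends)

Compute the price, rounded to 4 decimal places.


d1 = (ln(S/K) + (r - q + 0.5*sigma^2) * T) / (sigma * sqrt(T)) = -0.26096518
d2 = d1 - sigma * sqrt(T) = -0.55087896
exp(-rT) = 0.99104038; exp(-qT) = 1.00000000
C = S_0 * exp(-qT) * N(d1) - K * exp(-rT) * N(d2)
N(d1) = 0.39705968; N(d2) = 0.29085833
C = 85.8900 * 1.00000000 * 0.39705968 - 97.4900 * 0.99104038 * 0.29085833 = 6.0017

Answer: Price = 6.0017


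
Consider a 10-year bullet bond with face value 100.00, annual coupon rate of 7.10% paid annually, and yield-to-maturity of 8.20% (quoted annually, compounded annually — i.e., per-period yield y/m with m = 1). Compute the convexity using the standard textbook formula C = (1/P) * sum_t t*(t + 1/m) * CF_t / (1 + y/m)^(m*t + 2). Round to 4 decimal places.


Answer: Convexity = 61.9510

Derivation:
Coupon per period c = face * coupon_rate / m = 7.100000
Periods per year m = 1; per-period yield y/m = 0.082000
Number of cashflows N = 10
Cashflows (t years, CF_t, discount factor 1/(1+y/m)^(m*t), PV):
  t = 1.0000: CF_t = 7.100000, DF = 0.924214, PV = 6.561922
  t = 2.0000: CF_t = 7.100000, DF = 0.854172, PV = 6.064623
  t = 3.0000: CF_t = 7.100000, DF = 0.789438, PV = 5.605012
  t = 4.0000: CF_t = 7.100000, DF = 0.729610, PV = 5.180233
  t = 5.0000: CF_t = 7.100000, DF = 0.674316, PV = 4.787646
  t = 6.0000: CF_t = 7.100000, DF = 0.623213, PV = 4.424812
  t = 7.0000: CF_t = 7.100000, DF = 0.575982, PV = 4.089475
  t = 8.0000: CF_t = 7.100000, DF = 0.532331, PV = 3.779551
  t = 9.0000: CF_t = 7.100000, DF = 0.491988, PV = 3.493116
  t = 10.0000: CF_t = 107.100000, DF = 0.454703, PV = 48.698643
Price P = sum_t PV_t = 92.685034
Convexity numerator sum_t t*(t + 1/m) * CF_t / (1+y/m)^(m*t + 2):
  t = 1.0000: term = 11.210025
  t = 2.0000: term = 31.081399
  t = 3.0000: term = 57.451754
  t = 4.0000: term = 88.496232
  t = 5.0000: term = 122.684240
  t = 6.0000: term = 158.741161
  t = 7.0000: term = 195.614493
  t = 8.0000: term = 232.443945
  t = 9.0000: term = 268.535057
  t = 10.0000: term = 4575.673492
Convexity = (1/P) * sum = 5741.931797 / 92.685034 = 61.951013


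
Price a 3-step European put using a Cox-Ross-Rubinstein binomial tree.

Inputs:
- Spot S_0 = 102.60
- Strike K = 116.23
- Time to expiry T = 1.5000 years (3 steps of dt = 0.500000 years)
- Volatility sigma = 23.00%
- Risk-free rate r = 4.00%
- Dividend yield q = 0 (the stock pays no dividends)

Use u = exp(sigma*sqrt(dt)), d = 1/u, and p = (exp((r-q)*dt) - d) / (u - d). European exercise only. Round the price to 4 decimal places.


Answer: Price = V(0,0) = 15.3001

Derivation:
dt = T/N = 0.500000
u = exp(sigma*sqrt(dt)) = 1.176607; d = 1/u = 0.849902
p = (exp((r-q)*dt) - d) / (u - d) = 0.521264
Discount per step: exp(-r*dt) = 0.980199
Stock lattice S(k, i) with i counting down-moves:
  k=0: S(0,0) = 102.6000
  k=1: S(1,0) = 120.7198; S(1,1) = 87.1999
  k=2: S(2,0) = 142.0398; S(2,1) = 102.6000; S(2,2) = 74.1114
  k=3: S(3,0) = 167.1249; S(3,1) = 120.7198; S(3,2) = 87.1999; S(3,3) = 62.9874
Terminal payoffs V(N, i) = max(K - S_T, 0):
  V(3,0) = 0.000000; V(3,1) = 0.000000; V(3,2) = 29.030084; V(3,3) = 53.242629
Backward induction: V(k, i) = exp(-r*dt) * [p * V(k+1, i) + (1-p) * V(k+1, i+1)].
  V(2,0) = exp(-r*dt) * [p*0.000000 + (1-p)*0.000000] = 0.000000
  V(2,1) = exp(-r*dt) * [p*0.000000 + (1-p)*29.030084] = 13.622543
  V(2,2) = exp(-r*dt) * [p*29.030084 + (1-p)*53.242629] = 39.817133
  V(1,0) = exp(-r*dt) * [p*0.000000 + (1-p)*13.622543] = 6.392461
  V(1,1) = exp(-r*dt) * [p*13.622543 + (1-p)*39.817133] = 25.644768
  V(0,0) = exp(-r*dt) * [p*6.392461 + (1-p)*25.644768] = 15.300143


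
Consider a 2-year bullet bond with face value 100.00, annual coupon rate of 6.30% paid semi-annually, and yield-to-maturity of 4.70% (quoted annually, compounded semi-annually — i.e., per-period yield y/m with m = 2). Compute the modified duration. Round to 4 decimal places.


Coupon per period c = face * coupon_rate / m = 3.150000
Periods per year m = 2; per-period yield y/m = 0.023500
Number of cashflows N = 4
Cashflows (t years, CF_t, discount factor 1/(1+y/m)^(m*t), PV):
  t = 0.5000: CF_t = 3.150000, DF = 0.977040, PV = 3.077675
  t = 1.0000: CF_t = 3.150000, DF = 0.954606, PV = 3.007010
  t = 1.5000: CF_t = 3.150000, DF = 0.932688, PV = 2.937968
  t = 2.0000: CF_t = 103.150000, DF = 0.911273, PV = 93.997834
Price P = sum_t PV_t = 103.020486
First compute Macaulay numerator sum_t t * PV_t:
  t * PV_t at t = 0.5000: 1.538837
  t * PV_t at t = 1.0000: 3.007010
  t * PV_t at t = 1.5000: 4.406952
  t * PV_t at t = 2.0000: 187.995667
Macaulay duration D = 196.948466 / 103.020486 = 1.911741
Modified duration = D / (1 + y/m) = 1.911741 / (1 + 0.023500) = 1.867846

Answer: Modified duration = 1.8678


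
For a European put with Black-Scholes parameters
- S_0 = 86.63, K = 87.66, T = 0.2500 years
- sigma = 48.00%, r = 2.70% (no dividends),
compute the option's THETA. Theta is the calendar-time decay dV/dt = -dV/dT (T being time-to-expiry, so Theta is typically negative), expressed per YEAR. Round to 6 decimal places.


Answer: Theta = -15.200717

Derivation:
d1 = 0.0988770038; d2 = -0.1411229962
phi(d1) = 0.3969968773; exp(-qT) = 1.0000000000; exp(-rT) = 0.9932727301
Theta = -S*exp(-qT)*phi(d1)*sigma/(2*sqrt(T)) + r*K*exp(-rT)*N(-d2) - q*S*exp(-qT)*N(-d1)
N(-d1) = 0.4606179639; N(-d2) = 0.5561136114; sqrt(T) = 0.5000000000
Term 1 = -86.6300 * 1.0000000000 * 0.3969968773 * 0.4800 / (2 * 0.5000000000) = -16.5080829506
Term 2 = 0.0270 * 87.6600 * 0.9932727301 * 0.5561136114 = 1.3073662450
Term 3 = 0 (no dividend yield, q = 0)
Theta = -16.5080829506 + (1.3073662450) + (0.0000000000) = -15.200717


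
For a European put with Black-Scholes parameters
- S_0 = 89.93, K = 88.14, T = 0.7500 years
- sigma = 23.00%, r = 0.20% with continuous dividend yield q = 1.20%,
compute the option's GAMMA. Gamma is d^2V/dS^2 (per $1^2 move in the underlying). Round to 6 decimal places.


Answer: Gamma = 0.021781

Derivation:
d1 = 0.1628761866; d2 = -0.0363096563
phi(d1) = 0.3936855207; exp(-qT) = 0.9910403788; exp(-rT) = 0.9985011244
Gamma = exp(-qT) * phi(d1) / (S * sigma * sqrt(T)) = 0.9910403788 * 0.3936855207 / (89.9300 * 0.2300 * 0.8660254038) = 0.021781


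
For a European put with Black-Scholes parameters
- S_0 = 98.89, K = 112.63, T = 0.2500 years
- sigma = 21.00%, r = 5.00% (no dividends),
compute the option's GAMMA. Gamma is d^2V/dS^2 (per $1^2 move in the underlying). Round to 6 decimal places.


d1 = -1.0674998931; d2 = -1.1724998931
phi(d1) = 0.2256620971; exp(-qT) = 1.0000000000; exp(-rT) = 0.9875778005
Gamma = exp(-qT) * phi(d1) / (S * sigma * sqrt(T)) = 1.0000000000 * 0.2256620971 / (98.8900 * 0.2100 * 0.5000000000) = 0.021733

Answer: Gamma = 0.021733


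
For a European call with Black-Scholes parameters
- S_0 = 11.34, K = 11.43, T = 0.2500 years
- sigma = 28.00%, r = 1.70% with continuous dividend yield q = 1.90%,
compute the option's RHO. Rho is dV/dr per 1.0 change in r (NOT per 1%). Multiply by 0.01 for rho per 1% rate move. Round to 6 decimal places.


Answer: Rho = 1.275495

Derivation:
d1 = 0.0099630035; d2 = -0.1300369965
phi(d1) = 0.3989224811; exp(-qT) = 0.9952612634; exp(-rT) = 0.9957590185
N(d2) = 0.4482685781
Rho = K*T*exp(-rT)*N(d2) = 11.4300 * 0.2500 * 0.9957590185 * 0.4482685781 = 1.275495


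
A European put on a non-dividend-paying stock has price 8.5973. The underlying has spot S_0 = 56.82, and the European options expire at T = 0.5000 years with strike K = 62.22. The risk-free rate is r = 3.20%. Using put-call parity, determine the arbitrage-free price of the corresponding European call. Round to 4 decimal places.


Answer: Call price = 4.1849

Derivation:
Put-call parity: C - P = S_0 * exp(-qT) - K * exp(-rT).
S_0 * exp(-qT) = 56.8200 * 1.00000000 = 56.82000000
K * exp(-rT) = 62.2200 * 0.98412732 = 61.23240185
C = P + S*exp(-qT) - K*exp(-rT)
C = 8.5973 + 56.82000000 - 61.23240185 = 4.1849


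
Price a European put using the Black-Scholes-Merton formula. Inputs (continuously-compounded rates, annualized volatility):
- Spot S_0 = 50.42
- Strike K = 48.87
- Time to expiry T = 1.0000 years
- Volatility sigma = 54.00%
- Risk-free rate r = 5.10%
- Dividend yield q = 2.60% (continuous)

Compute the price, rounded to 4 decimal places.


d1 = (ln(S/K) + (r - q + 0.5*sigma^2) * T) / (sigma * sqrt(T)) = 0.37411891
d2 = d1 - sigma * sqrt(T) = -0.16588109
exp(-rT) = 0.95027867; exp(-qT) = 0.97433509
P = K * exp(-rT) * N(-d2) - S_0 * exp(-qT) * N(-d1)
N(-d1) = 0.35415793; N(-d2) = 0.56587474
P = 48.8700 * 0.95027867 * 0.56587474 - 50.4200 * 0.97433509 * 0.35415793 = 8.8809

Answer: Price = 8.8809


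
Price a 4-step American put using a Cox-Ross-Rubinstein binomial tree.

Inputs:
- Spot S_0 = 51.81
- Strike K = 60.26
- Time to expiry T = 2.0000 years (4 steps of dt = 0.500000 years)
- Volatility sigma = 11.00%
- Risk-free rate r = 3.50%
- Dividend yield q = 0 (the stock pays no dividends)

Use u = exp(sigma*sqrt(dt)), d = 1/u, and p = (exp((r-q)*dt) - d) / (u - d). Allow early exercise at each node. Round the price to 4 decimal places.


Answer: Price = V(0,0) = 8.4500

Derivation:
dt = T/N = 0.500000
u = exp(sigma*sqrt(dt)) = 1.080887; d = 1/u = 0.925166
p = (exp((r-q)*dt) - d) / (u - d) = 0.593934
Discount per step: exp(-r*dt) = 0.982652
Stock lattice S(k, i) with i counting down-moves:
  k=0: S(0,0) = 51.8100
  k=1: S(1,0) = 56.0007; S(1,1) = 47.9329
  k=2: S(2,0) = 60.5305; S(2,1) = 51.8100; S(2,2) = 44.3459
  k=3: S(3,0) = 65.4266; S(3,1) = 56.0007; S(3,2) = 47.9329; S(3,3) = 41.0273
  k=4: S(4,0) = 70.7187; S(4,1) = 60.5305; S(4,2) = 51.8100; S(4,3) = 44.3459; S(4,4) = 37.9571
Terminal payoffs V(N, i) = max(K - S_T, 0):
  V(4,0) = 0.000000; V(4,1) = 0.000000; V(4,2) = 8.450000; V(4,3) = 15.914125; V(4,4) = 22.302914
Backward induction: V(k, i) = exp(-r*dt) * [p * V(k+1, i) + (1-p) * V(k+1, i+1)]; then take max(V_cont, immediate exercise) for American.
  V(3,0) = exp(-r*dt) * [p*0.000000 + (1-p)*0.000000] = 0.000000; exercise = 0.000000; V(3,0) = max -> 0.000000
  V(3,1) = exp(-r*dt) * [p*0.000000 + (1-p)*8.450000] = 3.371730; exercise = 4.259259; V(3,1) = max -> 4.259259
  V(3,2) = exp(-r*dt) * [p*8.450000 + (1-p)*15.914125] = 11.281756; exercise = 12.327133; V(3,2) = max -> 12.327133
  V(3,3) = exp(-r*dt) * [p*15.914125 + (1-p)*22.302914] = 18.187314; exercise = 19.232690; V(3,3) = max -> 19.232690
  V(2,0) = exp(-r*dt) * [p*0.000000 + (1-p)*4.259259] = 1.699535; exercise = 0.000000; V(2,0) = max -> 1.699535
  V(2,1) = exp(-r*dt) * [p*4.259259 + (1-p)*12.327133] = 7.404624; exercise = 8.450000; V(2,1) = max -> 8.450000
  V(2,2) = exp(-r*dt) * [p*12.327133 + (1-p)*19.232690] = 14.868749; exercise = 15.914125; V(2,2) = max -> 15.914125
  V(1,0) = exp(-r*dt) * [p*1.699535 + (1-p)*8.450000] = 4.363631; exercise = 4.259259; V(1,0) = max -> 4.363631
  V(1,1) = exp(-r*dt) * [p*8.450000 + (1-p)*15.914125] = 11.281756; exercise = 12.327133; V(1,1) = max -> 12.327133
  V(0,0) = exp(-r*dt) * [p*4.363631 + (1-p)*12.327133] = 7.465539; exercise = 8.450000; V(0,0) = max -> 8.450000


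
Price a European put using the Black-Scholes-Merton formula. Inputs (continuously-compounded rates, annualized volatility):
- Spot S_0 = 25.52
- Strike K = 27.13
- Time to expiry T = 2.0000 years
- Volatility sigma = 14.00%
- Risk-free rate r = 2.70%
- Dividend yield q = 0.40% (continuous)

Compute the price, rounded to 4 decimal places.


d1 = (ln(S/K) + (r - q + 0.5*sigma^2) * T) / (sigma * sqrt(T)) = 0.02233615
d2 = d1 - sigma * sqrt(T) = -0.17565375
exp(-rT) = 0.94743211; exp(-qT) = 0.99203191
P = K * exp(-rT) * N(-d2) - S_0 * exp(-qT) * N(-d1)
N(-d1) = 0.49108991; N(-d2) = 0.56971701
P = 27.1300 * 0.94743211 * 0.56971701 - 25.5200 * 0.99203191 * 0.49108991 = 2.2112

Answer: Price = 2.2112


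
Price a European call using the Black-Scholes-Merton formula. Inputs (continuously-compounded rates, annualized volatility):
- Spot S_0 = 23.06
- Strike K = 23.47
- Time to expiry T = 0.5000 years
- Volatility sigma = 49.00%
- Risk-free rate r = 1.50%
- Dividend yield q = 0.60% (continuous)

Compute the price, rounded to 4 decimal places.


Answer: Price = 3.0334

Derivation:
d1 = (ln(S/K) + (r - q + 0.5*sigma^2) * T) / (sigma * sqrt(T)) = 0.13536478
d2 = d1 - sigma * sqrt(T) = -0.21111754
exp(-rT) = 0.99252805; exp(-qT) = 0.99700450
C = S_0 * exp(-qT) * N(d1) - K * exp(-rT) * N(d2)
N(d1) = 0.55383827; N(d2) = 0.41639778
C = 23.0600 * 0.99700450 * 0.55383827 - 23.4700 * 0.99252805 * 0.41639778 = 3.0334


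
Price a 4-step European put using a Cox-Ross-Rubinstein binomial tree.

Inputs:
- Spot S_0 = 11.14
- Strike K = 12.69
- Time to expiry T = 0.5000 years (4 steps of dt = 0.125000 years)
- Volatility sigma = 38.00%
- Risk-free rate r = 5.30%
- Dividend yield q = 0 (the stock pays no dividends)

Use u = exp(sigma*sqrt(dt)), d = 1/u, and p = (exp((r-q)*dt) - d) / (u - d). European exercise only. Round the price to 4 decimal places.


Answer: Price = V(0,0) = 2.0218

Derivation:
dt = T/N = 0.125000
u = exp(sigma*sqrt(dt)) = 1.143793; d = 1/u = 0.874284
p = (exp((r-q)*dt) - d) / (u - d) = 0.491126
Discount per step: exp(-r*dt) = 0.993397
Stock lattice S(k, i) with i counting down-moves:
  k=0: S(0,0) = 11.1400
  k=1: S(1,0) = 12.7419; S(1,1) = 9.7395
  k=2: S(2,0) = 14.5741; S(2,1) = 11.1400; S(2,2) = 8.5151
  k=3: S(3,0) = 16.6697; S(3,1) = 12.7419; S(3,2) = 9.7395; S(3,3) = 7.4446
  k=4: S(4,0) = 19.0667; S(4,1) = 14.5741; S(4,2) = 11.1400; S(4,3) = 8.5151; S(4,4) = 6.5087
Terminal payoffs V(N, i) = max(K - S_T, 0):
  V(4,0) = 0.000000; V(4,1) = 0.000000; V(4,2) = 1.550000; V(4,3) = 4.174895; V(4,4) = 6.181291
Backward induction: V(k, i) = exp(-r*dt) * [p * V(k+1, i) + (1-p) * V(k+1, i+1)].
  V(3,0) = exp(-r*dt) * [p*0.000000 + (1-p)*0.000000] = 0.000000
  V(3,1) = exp(-r*dt) * [p*0.000000 + (1-p)*1.550000] = 0.783546
  V(3,2) = exp(-r*dt) * [p*1.550000 + (1-p)*4.174895] = 2.866686
  V(3,3) = exp(-r*dt) * [p*4.174895 + (1-p)*6.181291] = 5.161589
  V(2,0) = exp(-r*dt) * [p*0.000000 + (1-p)*0.783546] = 0.396093
  V(2,1) = exp(-r*dt) * [p*0.783546 + (1-p)*2.866686] = 1.831428
  V(2,2) = exp(-r*dt) * [p*2.866686 + (1-p)*5.161589] = 4.007861
  V(1,0) = exp(-r*dt) * [p*0.396093 + (1-p)*1.831428] = 1.119059
  V(1,1) = exp(-r*dt) * [p*1.831428 + (1-p)*4.007861] = 2.919552
  V(0,0) = exp(-r*dt) * [p*1.119059 + (1-p)*2.919552] = 2.021844


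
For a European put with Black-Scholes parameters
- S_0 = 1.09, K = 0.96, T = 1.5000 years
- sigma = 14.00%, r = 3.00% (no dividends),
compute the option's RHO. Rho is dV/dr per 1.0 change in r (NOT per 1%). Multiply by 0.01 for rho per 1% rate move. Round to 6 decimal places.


d1 = 1.0888547083; d2 = 0.9173904263
phi(d1) = 0.2205257477; exp(-qT) = 1.0000000000; exp(-rT) = 0.9559974818
N(-d2) = 0.1794690438
Rho = -K*T*exp(-rT)*N(-d2) = -0.9600 * 1.5000 * 0.9559974818 * 0.1794690438 = -0.247064

Answer: Rho = -0.247064


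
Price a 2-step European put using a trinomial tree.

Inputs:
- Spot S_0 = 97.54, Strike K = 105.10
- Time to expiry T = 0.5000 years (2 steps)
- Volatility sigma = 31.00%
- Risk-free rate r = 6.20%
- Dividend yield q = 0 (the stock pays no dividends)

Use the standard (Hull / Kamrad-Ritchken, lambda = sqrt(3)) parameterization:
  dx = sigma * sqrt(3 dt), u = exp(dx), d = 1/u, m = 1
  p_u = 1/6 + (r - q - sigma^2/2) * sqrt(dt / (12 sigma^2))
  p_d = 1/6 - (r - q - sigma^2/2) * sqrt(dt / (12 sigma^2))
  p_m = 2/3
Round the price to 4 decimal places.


Answer: Price = V(0,0) = 11.1801

Derivation:
dt = T/N = 0.250000; dx = sigma*sqrt(3*dt) = 0.268468
u = exp(dx) = 1.307959; d = 1/u = 0.764550
p_u = 0.173162, p_m = 0.666667, p_d = 0.160171
Discount per step: exp(-r*dt) = 0.984620
Stock lattice S(k, j) with j the centered position index:
  k=0: S(0,+0) = 97.5400
  k=1: S(1,-1) = 74.5742; S(1,+0) = 97.5400; S(1,+1) = 127.5783
  k=2: S(2,-2) = 57.0157; S(2,-1) = 74.5742; S(2,+0) = 97.5400; S(2,+1) = 127.5783; S(2,+2) = 166.8672
Terminal payoffs V(N, j) = max(K - S_T, 0):
  V(2,-2) = 48.084293; V(2,-1) = 30.525795; V(2,+0) = 7.560000; V(2,+1) = 0.000000; V(2,+2) = 0.000000
Backward induction: V(k, j) = exp(-r*dt) * [p_u * V(k+1, j+1) + p_m * V(k+1, j) + p_d * V(k+1, j-1)]
  V(1,-1) = exp(-r*dt) * [p_u*7.560000 + p_m*30.525795 + p_d*48.084293] = 28.909773
  V(1,+0) = exp(-r*dt) * [p_u*0.000000 + p_m*7.560000 + p_d*30.525795] = 9.776643
  V(1,+1) = exp(-r*dt) * [p_u*0.000000 + p_m*0.000000 + p_d*7.560000] = 1.192272
  V(0,+0) = exp(-r*dt) * [p_u*1.192272 + p_m*9.776643 + p_d*28.909773] = 11.180098


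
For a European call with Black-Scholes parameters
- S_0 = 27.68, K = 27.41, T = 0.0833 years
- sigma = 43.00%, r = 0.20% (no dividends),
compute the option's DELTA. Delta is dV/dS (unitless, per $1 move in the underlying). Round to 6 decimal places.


d1 = 0.1423781249; d2 = 0.0182726456
phi(d1) = 0.3949191185; exp(-qT) = 1.0000000000; exp(-rT) = 0.9998334139
N(d1) = 0.5566093299
Delta = exp(-qT) * N(d1) = 1.0000000000 * 0.5566093299 = 0.556609

Answer: Delta = 0.556609


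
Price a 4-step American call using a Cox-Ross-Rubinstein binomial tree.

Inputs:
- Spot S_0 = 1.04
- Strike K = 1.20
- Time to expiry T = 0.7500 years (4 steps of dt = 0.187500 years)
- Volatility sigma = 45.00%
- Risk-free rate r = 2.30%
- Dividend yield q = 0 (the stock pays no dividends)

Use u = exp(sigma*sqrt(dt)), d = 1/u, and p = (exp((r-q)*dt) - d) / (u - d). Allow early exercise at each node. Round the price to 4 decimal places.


Answer: Price = V(0,0) = 0.1181

Derivation:
dt = T/N = 0.187500
u = exp(sigma*sqrt(dt)) = 1.215136; d = 1/u = 0.822953
p = (exp((r-q)*dt) - d) / (u - d) = 0.462460
Discount per step: exp(-r*dt) = 0.995697
Stock lattice S(k, i) with i counting down-moves:
  k=0: S(0,0) = 1.0400
  k=1: S(1,0) = 1.2637; S(1,1) = 0.8559
  k=2: S(2,0) = 1.5356; S(2,1) = 1.0400; S(2,2) = 0.7043
  k=3: S(3,0) = 1.8660; S(3,1) = 1.2637; S(3,2) = 0.8559; S(3,3) = 0.5796
  k=4: S(4,0) = 2.2674; S(4,1) = 1.5356; S(4,2) = 1.0400; S(4,3) = 0.7043; S(4,4) = 0.4770
Terminal payoffs V(N, i) = max(S_T - K, 0):
  V(4,0) = 1.067422; V(4,1) = 0.335617; V(4,2) = 0.000000; V(4,3) = 0.000000; V(4,4) = 0.000000
Backward induction: V(k, i) = exp(-r*dt) * [p * V(k+1, i) + (1-p) * V(k+1, i+1)]; then take max(V_cont, immediate exercise) for American.
  V(3,0) = exp(-r*dt) * [p*1.067422 + (1-p)*0.335617] = 0.671147; exercise = 0.665983; V(3,0) = max -> 0.671147
  V(3,1) = exp(-r*dt) * [p*0.335617 + (1-p)*0.000000] = 0.154541; exercise = 0.063741; V(3,1) = max -> 0.154541
  V(3,2) = exp(-r*dt) * [p*0.000000 + (1-p)*0.000000] = 0.000000; exercise = 0.000000; V(3,2) = max -> 0.000000
  V(3,3) = exp(-r*dt) * [p*0.000000 + (1-p)*0.000000] = 0.000000; exercise = 0.000000; V(3,3) = max -> 0.000000
  V(2,0) = exp(-r*dt) * [p*0.671147 + (1-p)*0.154541] = 0.391757; exercise = 0.335617; V(2,0) = max -> 0.391757
  V(2,1) = exp(-r*dt) * [p*0.154541 + (1-p)*0.000000] = 0.071162; exercise = 0.000000; V(2,1) = max -> 0.071162
  V(2,2) = exp(-r*dt) * [p*0.000000 + (1-p)*0.000000] = 0.000000; exercise = 0.000000; V(2,2) = max -> 0.000000
  V(1,0) = exp(-r*dt) * [p*0.391757 + (1-p)*0.071162] = 0.218480; exercise = 0.063741; V(1,0) = max -> 0.218480
  V(1,1) = exp(-r*dt) * [p*0.071162 + (1-p)*0.000000] = 0.032768; exercise = 0.000000; V(1,1) = max -> 0.032768
  V(0,0) = exp(-r*dt) * [p*0.218480 + (1-p)*0.032768] = 0.118141; exercise = 0.000000; V(0,0) = max -> 0.118141


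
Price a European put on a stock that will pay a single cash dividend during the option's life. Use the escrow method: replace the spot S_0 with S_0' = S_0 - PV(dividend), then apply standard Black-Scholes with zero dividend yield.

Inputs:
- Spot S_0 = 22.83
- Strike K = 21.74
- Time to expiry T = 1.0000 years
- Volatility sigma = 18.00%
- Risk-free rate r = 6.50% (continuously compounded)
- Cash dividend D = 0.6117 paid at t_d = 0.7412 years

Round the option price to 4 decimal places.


PV(D) = D * exp(-r * t_d) = 0.6117 * 0.95296414 = 0.58292817
S_0' = S_0 - PV(D) = 22.8300 - 0.58292817 = 22.24707183
d1 = (ln(S_0'/K) + (r + sigma^2/2)*T) / (sigma*sqrt(T)) = 0.57920286
d2 = d1 - sigma*sqrt(T) = 0.39920286
exp(-rT) = 0.93706746
N(-d1) = 0.28122615; N(-d2) = 0.34487187
P = K * exp(-rT) * N(-d2) - S_0' * N(-d1) = 21.7400 * 0.93706746 * 0.34487187 - 22.24707183 * 0.28122615 = 0.7692

Answer: Price = 0.7692


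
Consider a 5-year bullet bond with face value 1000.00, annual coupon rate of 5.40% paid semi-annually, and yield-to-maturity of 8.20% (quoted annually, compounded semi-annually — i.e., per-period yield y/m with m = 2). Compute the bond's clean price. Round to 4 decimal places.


Answer: Price = 887.0106

Derivation:
Coupon per period c = face * coupon_rate / m = 27.000000
Periods per year m = 2; per-period yield y/m = 0.041000
Number of cashflows N = 10
Cashflows (t years, CF_t, discount factor 1/(1+y/m)^(m*t), PV):
  t = 0.5000: CF_t = 27.000000, DF = 0.960615, PV = 25.936599
  t = 1.0000: CF_t = 27.000000, DF = 0.922781, PV = 24.915081
  t = 1.5000: CF_t = 27.000000, DF = 0.886437, PV = 23.933795
  t = 2.0000: CF_t = 27.000000, DF = 0.851524, PV = 22.991158
  t = 2.5000: CF_t = 27.000000, DF = 0.817987, PV = 22.085646
  t = 3.0000: CF_t = 27.000000, DF = 0.785770, PV = 21.215799
  t = 3.5000: CF_t = 27.000000, DF = 0.754823, PV = 20.380210
  t = 4.0000: CF_t = 27.000000, DF = 0.725094, PV = 19.577531
  t = 4.5000: CF_t = 27.000000, DF = 0.696536, PV = 18.806466
  t = 5.0000: CF_t = 1027.000000, DF = 0.669103, PV = 687.168350
Price P = sum_t PV_t = 887.010637


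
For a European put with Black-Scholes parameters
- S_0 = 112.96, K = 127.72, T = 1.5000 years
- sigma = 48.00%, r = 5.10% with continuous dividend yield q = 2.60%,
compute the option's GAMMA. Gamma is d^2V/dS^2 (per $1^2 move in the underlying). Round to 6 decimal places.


Answer: Gamma = 0.005714

Derivation:
d1 = 0.1488293058; d2 = -0.4390482325
phi(d1) = 0.3945483388; exp(-qT) = 0.9617507091; exp(-rT) = 0.9263529143
Gamma = exp(-qT) * phi(d1) / (S * sigma * sqrt(T)) = 0.9617507091 * 0.3945483388 / (112.9600 * 0.4800 * 1.2247448714) = 0.005714


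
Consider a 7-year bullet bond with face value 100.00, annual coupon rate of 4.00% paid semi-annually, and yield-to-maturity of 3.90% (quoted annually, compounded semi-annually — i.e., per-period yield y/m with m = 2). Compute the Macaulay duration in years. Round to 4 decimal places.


Coupon per period c = face * coupon_rate / m = 2.000000
Periods per year m = 2; per-period yield y/m = 0.019500
Number of cashflows N = 14
Cashflows (t years, CF_t, discount factor 1/(1+y/m)^(m*t), PV):
  t = 0.5000: CF_t = 2.000000, DF = 0.980873, PV = 1.961746
  t = 1.0000: CF_t = 2.000000, DF = 0.962112, PV = 1.924224
  t = 1.5000: CF_t = 2.000000, DF = 0.943709, PV = 1.887419
  t = 2.0000: CF_t = 2.000000, DF = 0.925659, PV = 1.851318
  t = 2.5000: CF_t = 2.000000, DF = 0.907954, PV = 1.815908
  t = 3.0000: CF_t = 2.000000, DF = 0.890588, PV = 1.781175
  t = 3.5000: CF_t = 2.000000, DF = 0.873553, PV = 1.747107
  t = 4.0000: CF_t = 2.000000, DF = 0.856845, PV = 1.713690
  t = 4.5000: CF_t = 2.000000, DF = 0.840456, PV = 1.680912
  t = 5.0000: CF_t = 2.000000, DF = 0.824380, PV = 1.648761
  t = 5.5000: CF_t = 2.000000, DF = 0.808613, PV = 1.617225
  t = 6.0000: CF_t = 2.000000, DF = 0.793146, PV = 1.586292
  t = 6.5000: CF_t = 2.000000, DF = 0.777976, PV = 1.555951
  t = 7.0000: CF_t = 102.000000, DF = 0.763095, PV = 77.835721
Price P = sum_t PV_t = 100.607448
Macaulay numerator sum_t t * PV_t:
  t * PV_t at t = 0.5000: 0.980873
  t * PV_t at t = 1.0000: 1.924224
  t * PV_t at t = 1.5000: 2.831128
  t * PV_t at t = 2.0000: 3.702636
  t * PV_t at t = 2.5000: 4.539770
  t * PV_t at t = 3.0000: 5.343525
  t * PV_t at t = 3.5000: 6.114873
  t * PV_t at t = 4.0000: 6.854758
  t * PV_t at t = 4.5000: 7.564103
  t * PV_t at t = 5.0000: 8.243805
  t * PV_t at t = 5.5000: 8.894738
  t * PV_t at t = 6.0000: 9.517754
  t * PV_t at t = 6.5000: 10.113684
  t * PV_t at t = 7.0000: 544.850044
Macaulay duration D = (sum_t t * PV_t) / P = 621.475915 / 100.607448 = 6.177236

Answer: Macaulay duration = 6.1772 years


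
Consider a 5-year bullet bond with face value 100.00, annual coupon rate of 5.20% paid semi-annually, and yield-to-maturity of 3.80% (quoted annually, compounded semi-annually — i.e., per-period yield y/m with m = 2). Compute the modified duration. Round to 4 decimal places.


Coupon per period c = face * coupon_rate / m = 2.600000
Periods per year m = 2; per-period yield y/m = 0.019000
Number of cashflows N = 10
Cashflows (t years, CF_t, discount factor 1/(1+y/m)^(m*t), PV):
  t = 0.5000: CF_t = 2.600000, DF = 0.981354, PV = 2.551521
  t = 1.0000: CF_t = 2.600000, DF = 0.963056, PV = 2.503946
  t = 1.5000: CF_t = 2.600000, DF = 0.945099, PV = 2.457258
  t = 2.0000: CF_t = 2.600000, DF = 0.927477, PV = 2.411441
  t = 2.5000: CF_t = 2.600000, DF = 0.910184, PV = 2.366478
  t = 3.0000: CF_t = 2.600000, DF = 0.893213, PV = 2.322353
  t = 3.5000: CF_t = 2.600000, DF = 0.876558, PV = 2.279051
  t = 4.0000: CF_t = 2.600000, DF = 0.860214, PV = 2.236557
  t = 4.5000: CF_t = 2.600000, DF = 0.844175, PV = 2.194854
  t = 5.0000: CF_t = 102.600000, DF = 0.828434, PV = 84.997376
Price P = sum_t PV_t = 106.320835
First compute Macaulay numerator sum_t t * PV_t:
  t * PV_t at t = 0.5000: 1.275761
  t * PV_t at t = 1.0000: 2.503946
  t * PV_t at t = 1.5000: 3.685887
  t * PV_t at t = 2.0000: 4.822882
  t * PV_t at t = 2.5000: 5.916194
  t * PV_t at t = 3.0000: 6.967059
  t * PV_t at t = 3.5000: 7.976679
  t * PV_t at t = 4.0000: 8.946226
  t * PV_t at t = 4.5000: 9.876844
  t * PV_t at t = 5.0000: 424.986882
Macaulay duration D = 476.958360 / 106.320835 = 4.486029
Modified duration = D / (1 + y/m) = 4.486029 / (1 + 0.019000) = 4.402384

Answer: Modified duration = 4.4024


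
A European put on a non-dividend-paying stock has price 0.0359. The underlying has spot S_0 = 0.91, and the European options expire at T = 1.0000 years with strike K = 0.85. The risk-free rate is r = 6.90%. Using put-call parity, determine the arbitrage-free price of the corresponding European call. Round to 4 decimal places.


Put-call parity: C - P = S_0 * exp(-qT) - K * exp(-rT).
S_0 * exp(-qT) = 0.9100 * 1.00000000 = 0.91000000
K * exp(-rT) = 0.8500 * 0.93332668 = 0.79332768
C = P + S*exp(-qT) - K*exp(-rT)
C = 0.0359 + 0.91000000 - 0.79332768 = 0.1526

Answer: Call price = 0.1526


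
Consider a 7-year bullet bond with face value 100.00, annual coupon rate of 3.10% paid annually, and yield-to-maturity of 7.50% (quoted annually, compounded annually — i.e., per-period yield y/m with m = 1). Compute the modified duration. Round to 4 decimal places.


Answer: Modified duration = 5.8568

Derivation:
Coupon per period c = face * coupon_rate / m = 3.100000
Periods per year m = 1; per-period yield y/m = 0.075000
Number of cashflows N = 7
Cashflows (t years, CF_t, discount factor 1/(1+y/m)^(m*t), PV):
  t = 1.0000: CF_t = 3.100000, DF = 0.930233, PV = 2.883721
  t = 2.0000: CF_t = 3.100000, DF = 0.865333, PV = 2.682531
  t = 3.0000: CF_t = 3.100000, DF = 0.804961, PV = 2.495378
  t = 4.0000: CF_t = 3.100000, DF = 0.748801, PV = 2.321282
  t = 5.0000: CF_t = 3.100000, DF = 0.696559, PV = 2.159332
  t = 6.0000: CF_t = 3.100000, DF = 0.647962, PV = 2.008681
  t = 7.0000: CF_t = 103.100000, DF = 0.602755, PV = 62.144030
Price P = sum_t PV_t = 76.694954
First compute Macaulay numerator sum_t t * PV_t:
  t * PV_t at t = 1.0000: 2.883721
  t * PV_t at t = 2.0000: 5.365062
  t * PV_t at t = 3.0000: 7.486133
  t * PV_t at t = 4.0000: 9.285127
  t * PV_t at t = 5.0000: 10.796659
  t * PV_t at t = 6.0000: 12.052084
  t * PV_t at t = 7.0000: 435.008212
Macaulay duration D = 482.876998 / 76.694954 = 6.296073
Modified duration = D / (1 + y/m) = 6.296073 / (1 + 0.075000) = 5.856812


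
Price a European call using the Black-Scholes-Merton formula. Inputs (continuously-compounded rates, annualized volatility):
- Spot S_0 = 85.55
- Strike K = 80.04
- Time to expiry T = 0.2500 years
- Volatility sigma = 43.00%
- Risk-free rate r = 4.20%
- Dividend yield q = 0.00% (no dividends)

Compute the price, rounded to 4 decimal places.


d1 = (ln(S/K) + (r - q + 0.5*sigma^2) * T) / (sigma * sqrt(T)) = 0.46598600
d2 = d1 - sigma * sqrt(T) = 0.25098600
exp(-rT) = 0.98955493; exp(-qT) = 1.00000000
C = S_0 * exp(-qT) * N(d1) - K * exp(-rT) * N(d2)
N(d1) = 0.67938724; N(d2) = 0.59908753
C = 85.5500 * 1.00000000 * 0.67938724 - 80.0400 * 0.98955493 * 0.59908753 = 10.6715

Answer: Price = 10.6715


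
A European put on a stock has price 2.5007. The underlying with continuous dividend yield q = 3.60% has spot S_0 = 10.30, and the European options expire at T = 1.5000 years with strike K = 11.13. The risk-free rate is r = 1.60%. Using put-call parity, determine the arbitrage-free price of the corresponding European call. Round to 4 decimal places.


Put-call parity: C - P = S_0 * exp(-qT) - K * exp(-rT).
S_0 * exp(-qT) = 10.3000 * 0.94743211 = 9.75855070
K * exp(-rT) = 11.1300 * 0.97628571 = 10.86605995
C = P + S*exp(-qT) - K*exp(-rT)
C = 2.5007 + 9.75855070 - 10.86605995 = 1.3932

Answer: Call price = 1.3932


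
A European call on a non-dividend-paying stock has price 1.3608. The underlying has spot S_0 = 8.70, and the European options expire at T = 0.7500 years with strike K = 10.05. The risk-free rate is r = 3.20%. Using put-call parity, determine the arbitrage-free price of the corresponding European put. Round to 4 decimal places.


Answer: Put price = 2.4725

Derivation:
Put-call parity: C - P = S_0 * exp(-qT) - K * exp(-rT).
S_0 * exp(-qT) = 8.7000 * 1.00000000 = 8.70000000
K * exp(-rT) = 10.0500 * 0.97628571 = 9.81167138
P = C - S*exp(-qT) + K*exp(-rT)
P = 1.3608 - 8.70000000 + 9.81167138 = 2.4725


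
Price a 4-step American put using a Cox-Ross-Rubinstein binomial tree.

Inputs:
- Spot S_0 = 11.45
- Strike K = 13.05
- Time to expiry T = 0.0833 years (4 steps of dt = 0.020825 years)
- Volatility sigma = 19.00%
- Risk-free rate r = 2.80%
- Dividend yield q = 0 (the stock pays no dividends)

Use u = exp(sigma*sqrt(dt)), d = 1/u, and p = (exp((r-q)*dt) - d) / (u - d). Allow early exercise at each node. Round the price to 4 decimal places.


Answer: Price = V(0,0) = 1.6000

Derivation:
dt = T/N = 0.020825
u = exp(sigma*sqrt(dt)) = 1.027798; d = 1/u = 0.972954
p = (exp((r-q)*dt) - d) / (u - d) = 0.503781
Discount per step: exp(-r*dt) = 0.999417
Stock lattice S(k, i) with i counting down-moves:
  k=0: S(0,0) = 11.4500
  k=1: S(1,0) = 11.7683; S(1,1) = 11.1403
  k=2: S(2,0) = 12.0954; S(2,1) = 11.4500; S(2,2) = 10.8390
  k=3: S(3,0) = 12.4317; S(3,1) = 11.7683; S(3,2) = 11.1403; S(3,3) = 10.5459
  k=4: S(4,0) = 12.7772; S(4,1) = 12.0954; S(4,2) = 11.4500; S(4,3) = 10.8390; S(4,4) = 10.2606
Terminal payoffs V(N, i) = max(K - S_T, 0):
  V(4,0) = 0.272774; V(4,1) = 0.954578; V(4,2) = 1.600000; V(4,3) = 2.210982; V(4,4) = 2.789361
Backward induction: V(k, i) = exp(-r*dt) * [p * V(k+1, i) + (1-p) * V(k+1, i+1)]; then take max(V_cont, immediate exercise) for American.
  V(3,0) = exp(-r*dt) * [p*0.272774 + (1-p)*0.954578] = 0.610742; exercise = 0.618349; V(3,0) = max -> 0.618349
  V(3,1) = exp(-r*dt) * [p*0.954578 + (1-p)*1.600000] = 1.274106; exercise = 1.281713; V(3,1) = max -> 1.281713
  V(3,2) = exp(-r*dt) * [p*1.600000 + (1-p)*2.210982] = 1.902071; exercise = 1.909679; V(3,2) = max -> 1.909679
  V(3,3) = exp(-r*dt) * [p*2.210982 + (1-p)*2.789361] = 2.496528; exercise = 2.504136; V(3,3) = max -> 2.504136
  V(2,0) = exp(-r*dt) * [p*0.618349 + (1-p)*1.281713] = 0.946971; exercise = 0.954578; V(2,0) = max -> 0.954578
  V(2,1) = exp(-r*dt) * [p*1.281713 + (1-p)*1.909679] = 1.592393; exercise = 1.600000; V(2,1) = max -> 1.600000
  V(2,2) = exp(-r*dt) * [p*1.909679 + (1-p)*2.504136] = 2.203375; exercise = 2.210982; V(2,2) = max -> 2.210982
  V(1,0) = exp(-r*dt) * [p*0.954578 + (1-p)*1.600000] = 1.274106; exercise = 1.281713; V(1,0) = max -> 1.281713
  V(1,1) = exp(-r*dt) * [p*1.600000 + (1-p)*2.210982] = 1.902071; exercise = 1.909679; V(1,1) = max -> 1.909679
  V(0,0) = exp(-r*dt) * [p*1.281713 + (1-p)*1.909679] = 1.592393; exercise = 1.600000; V(0,0) = max -> 1.600000


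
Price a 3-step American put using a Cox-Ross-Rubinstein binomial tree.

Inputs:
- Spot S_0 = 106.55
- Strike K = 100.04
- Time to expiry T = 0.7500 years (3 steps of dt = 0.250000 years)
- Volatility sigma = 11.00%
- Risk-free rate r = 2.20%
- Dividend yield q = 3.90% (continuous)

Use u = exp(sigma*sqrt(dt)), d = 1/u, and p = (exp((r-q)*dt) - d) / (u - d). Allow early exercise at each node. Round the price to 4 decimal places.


Answer: Price = V(0,0) = 1.6068

Derivation:
dt = T/N = 0.250000
u = exp(sigma*sqrt(dt)) = 1.056541; d = 1/u = 0.946485
p = (exp((r-q)*dt) - d) / (u - d) = 0.447719
Discount per step: exp(-r*dt) = 0.994515
Stock lattice S(k, i) with i counting down-moves:
  k=0: S(0,0) = 106.5500
  k=1: S(1,0) = 112.5744; S(1,1) = 100.8480
  k=2: S(2,0) = 118.9394; S(2,1) = 106.5500; S(2,2) = 95.4511
  k=3: S(3,0) = 125.6643; S(3,1) = 112.5744; S(3,2) = 100.8480; S(3,3) = 90.3431
Terminal payoffs V(N, i) = max(K - S_T, 0):
  V(3,0) = 0.000000; V(3,1) = 0.000000; V(3,2) = 0.000000; V(3,3) = 9.696926
Backward induction: V(k, i) = exp(-r*dt) * [p * V(k+1, i) + (1-p) * V(k+1, i+1)]; then take max(V_cont, immediate exercise) for American.
  V(2,0) = exp(-r*dt) * [p*0.000000 + (1-p)*0.000000] = 0.000000; exercise = 0.000000; V(2,0) = max -> 0.000000
  V(2,1) = exp(-r*dt) * [p*0.000000 + (1-p)*0.000000] = 0.000000; exercise = 0.000000; V(2,1) = max -> 0.000000
  V(2,2) = exp(-r*dt) * [p*0.000000 + (1-p)*9.696926] = 5.326059; exercise = 4.588873; V(2,2) = max -> 5.326059
  V(1,0) = exp(-r*dt) * [p*0.000000 + (1-p)*0.000000] = 0.000000; exercise = 0.000000; V(1,0) = max -> 0.000000
  V(1,1) = exp(-r*dt) * [p*0.000000 + (1-p)*5.326059] = 2.925350; exercise = 0.000000; V(1,1) = max -> 2.925350
  V(0,0) = exp(-r*dt) * [p*0.000000 + (1-p)*2.925350] = 1.606755; exercise = 0.000000; V(0,0) = max -> 1.606755
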